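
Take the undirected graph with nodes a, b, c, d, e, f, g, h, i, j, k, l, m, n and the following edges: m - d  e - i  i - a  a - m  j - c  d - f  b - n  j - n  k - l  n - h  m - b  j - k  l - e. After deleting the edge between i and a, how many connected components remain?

2

i and a are still connected via i-e-l-k-j-n-b-m-a, so the component count stays at 2.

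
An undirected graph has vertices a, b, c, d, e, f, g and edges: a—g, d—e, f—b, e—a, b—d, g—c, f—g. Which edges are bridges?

c-g

The edges on the cycle f-b-d-e-a-g-f are not bridges since each lies on that cycle.
But removing g—c disconnects g from c — this is a bridge.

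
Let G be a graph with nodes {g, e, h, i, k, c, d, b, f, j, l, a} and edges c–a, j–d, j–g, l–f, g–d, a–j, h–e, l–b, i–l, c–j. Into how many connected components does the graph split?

k is isolated — a component by itself.
Starting from e we can reach e, h. That is one component of size 2.
Starting from b we can reach b, f, i, l. That is one component of size 4.
Starting from a we can reach a, c, d, g, j. That is one component of size 5.
Total: 4 components.

4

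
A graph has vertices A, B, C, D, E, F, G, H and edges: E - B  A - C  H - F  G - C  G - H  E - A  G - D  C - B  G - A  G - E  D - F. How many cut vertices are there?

Removing G increases the component count from 1 to 2, so G is a cut vertex.
By contrast removing F leaves 1 component; it is not a cut vertex. No other vertex is a cut vertex either.

1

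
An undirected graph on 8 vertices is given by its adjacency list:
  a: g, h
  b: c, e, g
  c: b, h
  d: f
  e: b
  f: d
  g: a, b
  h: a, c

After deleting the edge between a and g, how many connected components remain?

2

a and g are still connected via a-h-c-b-g, so the component count stays at 2.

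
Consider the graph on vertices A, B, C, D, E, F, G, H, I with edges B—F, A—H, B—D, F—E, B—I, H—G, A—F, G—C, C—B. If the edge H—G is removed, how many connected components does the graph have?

1

H and G are still connected via H-A-F-B-C-G, so the component count stays at 1.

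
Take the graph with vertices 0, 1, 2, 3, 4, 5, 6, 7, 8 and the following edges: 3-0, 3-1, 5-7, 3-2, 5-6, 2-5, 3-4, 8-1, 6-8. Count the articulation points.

Removing 3 increases the component count from 1 to 3, so 3 is a cut vertex.
Removing 5 increases the component count from 1 to 2, so 5 is a cut vertex.
By contrast removing 6 leaves 1 component; it is not a cut vertex. No other vertex is a cut vertex either.

2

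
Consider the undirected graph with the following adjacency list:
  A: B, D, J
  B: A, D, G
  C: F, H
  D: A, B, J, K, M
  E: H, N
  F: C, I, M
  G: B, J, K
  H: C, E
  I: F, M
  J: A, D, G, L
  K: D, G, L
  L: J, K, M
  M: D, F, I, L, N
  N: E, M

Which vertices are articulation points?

Removing M increases the component count from 1 to 2, so M is a cut vertex.
By contrast removing C leaves 1 component; it is not a cut vertex. No other vertex is a cut vertex either.

M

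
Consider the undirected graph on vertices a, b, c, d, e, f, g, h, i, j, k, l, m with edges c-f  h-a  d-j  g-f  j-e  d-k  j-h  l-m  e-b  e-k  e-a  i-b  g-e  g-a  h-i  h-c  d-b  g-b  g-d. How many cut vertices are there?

Removing j, for instance, still leaves 2 components. No single vertex removal increases the component count — the graph has no articulation points.

0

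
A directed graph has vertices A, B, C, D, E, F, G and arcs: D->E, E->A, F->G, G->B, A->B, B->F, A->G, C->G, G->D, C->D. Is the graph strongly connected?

No

There is no directed path from B to C, so the graph is not strongly connected.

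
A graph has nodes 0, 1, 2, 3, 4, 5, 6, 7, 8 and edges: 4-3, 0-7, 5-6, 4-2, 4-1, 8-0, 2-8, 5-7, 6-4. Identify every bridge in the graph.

1-4, 3-4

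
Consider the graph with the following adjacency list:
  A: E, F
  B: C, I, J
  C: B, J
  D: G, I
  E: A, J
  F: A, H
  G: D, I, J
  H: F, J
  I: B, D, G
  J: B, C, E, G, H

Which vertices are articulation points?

J

Removing J increases the component count from 1 to 2, so J is a cut vertex.
By contrast removing G leaves 1 component; it is not a cut vertex. No other vertex is a cut vertex either.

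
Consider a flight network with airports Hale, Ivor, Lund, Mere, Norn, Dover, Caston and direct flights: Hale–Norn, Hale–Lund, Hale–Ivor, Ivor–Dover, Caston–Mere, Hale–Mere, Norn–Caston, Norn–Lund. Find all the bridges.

The edges on the cycle Hale-Norn-Caston-Mere-Hale are not bridges since each lies on that cycle.
But removing Hale–Ivor disconnects Hale from Ivor; removing Dover–Ivor disconnects Dover from Ivor — these are bridges.

Dover-Ivor, Hale-Ivor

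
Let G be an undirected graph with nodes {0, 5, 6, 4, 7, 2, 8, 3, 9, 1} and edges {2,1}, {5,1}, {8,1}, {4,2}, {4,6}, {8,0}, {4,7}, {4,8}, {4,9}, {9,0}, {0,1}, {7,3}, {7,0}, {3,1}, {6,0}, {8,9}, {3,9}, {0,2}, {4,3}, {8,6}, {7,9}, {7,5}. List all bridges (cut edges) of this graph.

none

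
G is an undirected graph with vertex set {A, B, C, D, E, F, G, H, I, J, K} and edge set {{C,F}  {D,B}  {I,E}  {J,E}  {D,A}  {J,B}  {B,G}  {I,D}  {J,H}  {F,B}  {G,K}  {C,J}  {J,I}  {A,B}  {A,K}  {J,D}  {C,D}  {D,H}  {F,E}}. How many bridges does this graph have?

0

The edges on the cycle C-J-I-E-F-C are not bridges since each lies on that cycle.
Every edge lies on some cycle, so there are no bridges.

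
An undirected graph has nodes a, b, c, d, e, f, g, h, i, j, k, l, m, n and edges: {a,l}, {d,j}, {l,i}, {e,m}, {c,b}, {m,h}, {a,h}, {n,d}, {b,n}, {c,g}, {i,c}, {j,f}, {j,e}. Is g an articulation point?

Deleting g leaves 2 components (was 2), so g is not a cut vertex.

No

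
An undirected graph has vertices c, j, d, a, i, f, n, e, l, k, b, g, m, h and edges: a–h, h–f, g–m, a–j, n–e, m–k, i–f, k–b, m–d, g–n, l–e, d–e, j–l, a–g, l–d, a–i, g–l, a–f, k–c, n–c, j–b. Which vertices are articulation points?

a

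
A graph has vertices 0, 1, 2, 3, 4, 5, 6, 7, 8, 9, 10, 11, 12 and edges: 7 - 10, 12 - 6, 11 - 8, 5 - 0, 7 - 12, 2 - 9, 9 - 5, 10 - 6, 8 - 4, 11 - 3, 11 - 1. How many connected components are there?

3

Starting from 0 we can reach 0, 2, 5, 9. That is one component of size 4.
Starting from 6 we can reach 6, 7, 10, 12. That is one component of size 4.
Starting from 1 we can reach 1, 3, 4, 8, 11. That is one component of size 5.
Total: 3 components.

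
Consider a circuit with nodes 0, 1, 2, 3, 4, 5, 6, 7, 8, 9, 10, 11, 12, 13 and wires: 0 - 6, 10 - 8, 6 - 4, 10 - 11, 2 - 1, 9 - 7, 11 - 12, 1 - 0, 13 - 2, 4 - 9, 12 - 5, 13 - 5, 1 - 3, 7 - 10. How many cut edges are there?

The edges on the cycle 13-2-1-0-6-4-9-7-10-11-12-5-13 are not bridges since each lies on that cycle.
But removing 1 - 3 disconnects 1 from 3; removing 10 - 8 disconnects 10 from 8 — these are bridges.
That makes 2 bridges.

2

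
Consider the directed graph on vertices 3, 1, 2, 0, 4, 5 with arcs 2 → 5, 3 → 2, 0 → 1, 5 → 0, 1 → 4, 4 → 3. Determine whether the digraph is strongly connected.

Yes

From 4 we can reach every vertex (0, 1, 2, 3, 4, 5), and every vertex can reach 4 (0, 1, 2, 3, 4, 5). So the whole graph is one strongly connected component.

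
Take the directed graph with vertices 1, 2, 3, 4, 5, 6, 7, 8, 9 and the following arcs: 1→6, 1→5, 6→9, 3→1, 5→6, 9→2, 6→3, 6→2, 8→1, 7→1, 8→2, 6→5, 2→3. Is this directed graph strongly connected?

No

There is no directed path from 8 to 7, so the graph is not strongly connected.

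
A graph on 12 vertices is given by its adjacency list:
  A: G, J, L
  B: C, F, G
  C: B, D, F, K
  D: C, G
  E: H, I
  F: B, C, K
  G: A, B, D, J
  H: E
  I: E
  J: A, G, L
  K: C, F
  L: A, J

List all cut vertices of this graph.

E, G

Removing E increases the component count from 2 to 3, so E is a cut vertex.
Removing G increases the component count from 2 to 3, so G is a cut vertex.
By contrast removing L leaves 2 components; it is not a cut vertex. No other vertex is a cut vertex either.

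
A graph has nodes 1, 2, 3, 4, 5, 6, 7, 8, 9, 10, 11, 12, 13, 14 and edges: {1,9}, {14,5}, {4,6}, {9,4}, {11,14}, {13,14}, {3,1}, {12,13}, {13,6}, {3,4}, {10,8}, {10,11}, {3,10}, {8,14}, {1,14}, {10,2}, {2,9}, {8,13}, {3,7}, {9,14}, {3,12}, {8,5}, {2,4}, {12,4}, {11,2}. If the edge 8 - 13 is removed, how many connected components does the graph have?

1

8 and 13 are still connected via 8-14-13, so the component count stays at 1.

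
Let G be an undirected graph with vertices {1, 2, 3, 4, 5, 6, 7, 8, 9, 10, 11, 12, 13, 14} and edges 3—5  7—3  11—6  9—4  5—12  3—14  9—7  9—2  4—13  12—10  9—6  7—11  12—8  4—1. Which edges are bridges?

1-4, 10-12, 12-5, 12-8, 13-4, 14-3, 2-9, 3-5, 3-7, 4-9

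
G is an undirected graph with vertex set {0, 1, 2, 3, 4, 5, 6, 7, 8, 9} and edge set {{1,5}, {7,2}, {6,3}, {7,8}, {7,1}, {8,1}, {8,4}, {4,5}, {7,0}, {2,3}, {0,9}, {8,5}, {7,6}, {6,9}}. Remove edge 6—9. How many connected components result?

1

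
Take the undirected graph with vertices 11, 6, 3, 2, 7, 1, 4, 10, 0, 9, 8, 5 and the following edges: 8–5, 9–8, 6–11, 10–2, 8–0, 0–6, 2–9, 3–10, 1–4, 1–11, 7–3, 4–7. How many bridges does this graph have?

1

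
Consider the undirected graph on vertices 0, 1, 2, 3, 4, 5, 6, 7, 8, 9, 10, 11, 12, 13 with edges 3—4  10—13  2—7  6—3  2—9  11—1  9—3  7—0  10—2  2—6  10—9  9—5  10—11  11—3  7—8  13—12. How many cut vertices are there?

Removing 2 increases the component count from 1 to 2, so 2 is a cut vertex.
Removing 3 increases the component count from 1 to 2, so 3 is a cut vertex.
Removing 7 increases the component count from 1 to 3, so 7 is a cut vertex.
Likewise 9, 10, 11, 13 are cut vertices.
By contrast removing 5 leaves 1 component; it is not a cut vertex. No other vertex is a cut vertex either.

7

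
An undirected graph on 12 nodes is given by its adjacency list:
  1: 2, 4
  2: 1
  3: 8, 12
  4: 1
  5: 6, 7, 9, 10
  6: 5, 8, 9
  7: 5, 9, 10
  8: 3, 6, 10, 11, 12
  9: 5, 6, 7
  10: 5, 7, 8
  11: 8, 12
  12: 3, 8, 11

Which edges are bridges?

1-2, 1-4

The edges on the cycle 8-3-12-8 are not bridges since each lies on that cycle.
But removing 1-4 disconnects 1 from 4; removing 2-1 disconnects 2 from 1 — these are bridges.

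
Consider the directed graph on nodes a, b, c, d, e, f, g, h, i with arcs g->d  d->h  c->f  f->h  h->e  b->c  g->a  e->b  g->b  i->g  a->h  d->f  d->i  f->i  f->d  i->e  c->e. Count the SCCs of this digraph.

1

{a, b, c, d, e, f, g, h, i} are all mutually reachable — one SCC of size 9.
That gives 1 strongly connected component.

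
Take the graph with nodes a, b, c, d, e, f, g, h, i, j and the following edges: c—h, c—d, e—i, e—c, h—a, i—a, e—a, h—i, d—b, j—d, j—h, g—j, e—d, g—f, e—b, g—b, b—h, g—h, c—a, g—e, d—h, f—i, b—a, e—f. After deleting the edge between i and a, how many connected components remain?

1

i and a are still connected via i-e-a, so the component count stays at 1.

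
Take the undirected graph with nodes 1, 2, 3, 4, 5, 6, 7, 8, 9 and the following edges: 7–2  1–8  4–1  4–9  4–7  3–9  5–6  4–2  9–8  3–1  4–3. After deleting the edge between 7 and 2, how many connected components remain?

7 and 2 are still connected via 7-4-2, so the component count stays at 2.

2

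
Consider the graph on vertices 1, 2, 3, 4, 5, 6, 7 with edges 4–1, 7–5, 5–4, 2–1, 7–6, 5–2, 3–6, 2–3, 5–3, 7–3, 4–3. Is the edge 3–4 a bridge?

No

After removing 3–4, the path 3-5-4 still connects them, so the edge is not a bridge.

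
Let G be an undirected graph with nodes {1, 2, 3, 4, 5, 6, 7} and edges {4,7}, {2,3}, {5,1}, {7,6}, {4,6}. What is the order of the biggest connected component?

3

Starting from 2 we can reach 2, 3. That is one component of size 2.
Starting from 1 we can reach 1, 5. That is one component of size 2.
Starting from 4 we can reach 4, 6, 7. That is one component of size 3.
The largest has 3 vertices.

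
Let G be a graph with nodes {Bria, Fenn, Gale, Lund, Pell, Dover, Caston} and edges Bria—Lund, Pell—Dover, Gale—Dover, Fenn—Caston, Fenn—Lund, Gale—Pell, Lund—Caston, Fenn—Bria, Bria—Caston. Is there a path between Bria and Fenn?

Yes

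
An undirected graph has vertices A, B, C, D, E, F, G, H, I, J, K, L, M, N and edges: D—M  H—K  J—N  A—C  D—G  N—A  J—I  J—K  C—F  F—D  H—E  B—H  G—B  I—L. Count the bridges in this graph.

The edges on the cycle J-N-A-C-F-D-G-B-H-K-J are not bridges since each lies on that cycle.
But removing I—L disconnects I from L; removing H—E disconnects H from E; removing J—I disconnects J from I; removing M—D disconnects M from D — these are bridges.
That makes 4 bridges.

4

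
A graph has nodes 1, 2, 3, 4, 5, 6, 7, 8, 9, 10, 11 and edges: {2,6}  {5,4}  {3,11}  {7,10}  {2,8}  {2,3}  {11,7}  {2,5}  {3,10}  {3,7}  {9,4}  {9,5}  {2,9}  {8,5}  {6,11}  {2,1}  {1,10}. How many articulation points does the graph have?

1

Removing 2 increases the component count from 1 to 2, so 2 is a cut vertex.
By contrast removing 10 leaves 1 component; it is not a cut vertex. No other vertex is a cut vertex either.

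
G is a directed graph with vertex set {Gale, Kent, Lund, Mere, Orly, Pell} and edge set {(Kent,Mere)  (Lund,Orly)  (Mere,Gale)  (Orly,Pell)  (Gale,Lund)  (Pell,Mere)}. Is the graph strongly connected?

No

There is no directed path from Orly to Kent, so the graph is not strongly connected.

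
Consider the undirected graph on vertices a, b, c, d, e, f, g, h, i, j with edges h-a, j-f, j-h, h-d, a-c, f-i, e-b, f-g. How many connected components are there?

Starting from b we can reach b, e. That is one component of size 2.
Starting from a we can reach a, c, d, f, g, h, i, j. That is one component of size 8.
Total: 2 components.

2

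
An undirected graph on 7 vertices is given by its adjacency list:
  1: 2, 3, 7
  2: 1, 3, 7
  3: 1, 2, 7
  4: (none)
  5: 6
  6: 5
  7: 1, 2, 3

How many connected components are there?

3

4 is isolated — a component by itself.
Starting from 5 we can reach 5, 6. That is one component of size 2.
Starting from 1 we can reach 1, 2, 3, 7. That is one component of size 4.
Total: 3 components.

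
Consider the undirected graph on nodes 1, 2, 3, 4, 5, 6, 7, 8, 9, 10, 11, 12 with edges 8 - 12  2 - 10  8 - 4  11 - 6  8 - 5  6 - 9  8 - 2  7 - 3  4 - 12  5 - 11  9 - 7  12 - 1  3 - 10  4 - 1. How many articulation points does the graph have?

1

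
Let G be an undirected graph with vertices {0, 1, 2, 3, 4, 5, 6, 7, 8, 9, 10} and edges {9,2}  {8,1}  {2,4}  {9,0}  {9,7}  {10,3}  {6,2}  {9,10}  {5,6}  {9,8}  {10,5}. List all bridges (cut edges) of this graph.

0-9, 1-8, 10-3, 2-4, 7-9, 8-9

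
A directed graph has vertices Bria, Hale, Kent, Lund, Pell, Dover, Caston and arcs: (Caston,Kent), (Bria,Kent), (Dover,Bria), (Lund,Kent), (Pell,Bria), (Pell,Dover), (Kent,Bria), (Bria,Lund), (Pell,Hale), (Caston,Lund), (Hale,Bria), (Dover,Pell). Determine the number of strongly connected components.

4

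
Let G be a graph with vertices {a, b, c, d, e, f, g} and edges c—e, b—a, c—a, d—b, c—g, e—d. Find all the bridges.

c-g

The edges on the cycle c-e-d-b-a-c are not bridges since each lies on that cycle.
But removing c—g disconnects c from g — this is a bridge.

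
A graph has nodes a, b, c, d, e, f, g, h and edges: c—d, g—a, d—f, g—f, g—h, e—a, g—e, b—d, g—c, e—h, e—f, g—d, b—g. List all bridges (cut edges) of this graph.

The edges on the cycle g-e-h-g are not bridges since each lies on that cycle.
Every edge lies on some cycle, so there are no bridges.

none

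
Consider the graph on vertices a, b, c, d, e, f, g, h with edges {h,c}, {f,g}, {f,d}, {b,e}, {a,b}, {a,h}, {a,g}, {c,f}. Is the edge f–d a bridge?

Yes

Removing f–d leaves no path between f and d: the component count goes from 1 to 2. So it is a bridge.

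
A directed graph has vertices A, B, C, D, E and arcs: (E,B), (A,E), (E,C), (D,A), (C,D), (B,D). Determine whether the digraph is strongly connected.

Yes

From E we can reach every vertex (A, B, C, D, E), and every vertex can reach E (A, B, C, D, E). So the whole graph is one strongly connected component.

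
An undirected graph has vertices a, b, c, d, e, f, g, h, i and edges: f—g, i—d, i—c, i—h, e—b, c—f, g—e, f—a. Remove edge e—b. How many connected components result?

2

Before removal there is 1 component.
e—b is a bridge — removing it separates e's side from b's side.
After removal: 2 components.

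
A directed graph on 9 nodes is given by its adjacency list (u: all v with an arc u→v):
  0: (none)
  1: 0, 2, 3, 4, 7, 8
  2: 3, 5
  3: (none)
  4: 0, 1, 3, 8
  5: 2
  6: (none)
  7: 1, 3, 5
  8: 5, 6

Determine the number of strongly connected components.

6

{1, 4, 7} are all mutually reachable — one SCC of size 3.
{2, 5} are all mutually reachable — one SCC of size 2.
{6} is an SCC by itself.
{8} is an SCC by itself.
{3} is an SCC by itself.
(and 1 more singleton SCC)
That gives 6 strongly connected components.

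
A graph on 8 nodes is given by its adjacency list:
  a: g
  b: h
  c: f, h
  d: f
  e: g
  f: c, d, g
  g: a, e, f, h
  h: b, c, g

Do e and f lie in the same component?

From e we can reach a, b, c, d, e, f, g, h, which includes f.

Yes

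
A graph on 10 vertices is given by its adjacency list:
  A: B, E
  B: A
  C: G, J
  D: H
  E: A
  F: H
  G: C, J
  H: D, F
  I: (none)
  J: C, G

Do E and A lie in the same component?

Yes

From E we can reach A, B, E, which includes A.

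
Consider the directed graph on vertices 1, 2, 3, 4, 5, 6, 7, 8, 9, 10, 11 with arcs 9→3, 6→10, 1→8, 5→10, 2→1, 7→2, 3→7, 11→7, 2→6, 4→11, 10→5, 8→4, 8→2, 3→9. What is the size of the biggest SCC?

6

{1, 2, 4, 7, 8, 11} are all mutually reachable — one SCC of size 6.
{3, 9} are all mutually reachable — one SCC of size 2.
{5, 10} are all mutually reachable — one SCC of size 2.
{6} is an SCC by itself.
The largest has 6 vertices.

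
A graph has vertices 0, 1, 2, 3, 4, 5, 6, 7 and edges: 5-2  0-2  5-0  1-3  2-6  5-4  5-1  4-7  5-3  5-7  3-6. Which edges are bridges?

The edges on the cycle 5-4-7-5 are not bridges since each lies on that cycle.
Every edge lies on some cycle, so there are no bridges.

none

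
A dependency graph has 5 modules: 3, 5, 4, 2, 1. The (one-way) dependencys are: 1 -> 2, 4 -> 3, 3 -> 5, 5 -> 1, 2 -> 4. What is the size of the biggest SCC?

5

{1, 2, 3, 4, 5} are all mutually reachable — one SCC of size 5.
The largest has 5 vertices.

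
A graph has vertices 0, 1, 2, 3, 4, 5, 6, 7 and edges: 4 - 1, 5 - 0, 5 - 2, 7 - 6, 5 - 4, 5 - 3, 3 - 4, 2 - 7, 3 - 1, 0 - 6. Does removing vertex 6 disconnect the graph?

No

Deleting 6 leaves 1 component (was 1) (its neighbors 0, 7 remain connected to each other), so 6 is not a cut vertex.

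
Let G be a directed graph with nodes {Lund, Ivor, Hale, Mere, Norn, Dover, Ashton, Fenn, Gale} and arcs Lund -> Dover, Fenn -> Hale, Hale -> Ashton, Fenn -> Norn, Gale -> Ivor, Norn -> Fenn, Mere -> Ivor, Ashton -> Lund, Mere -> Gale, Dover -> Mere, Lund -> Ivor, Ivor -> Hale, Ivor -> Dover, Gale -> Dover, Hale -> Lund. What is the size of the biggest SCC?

7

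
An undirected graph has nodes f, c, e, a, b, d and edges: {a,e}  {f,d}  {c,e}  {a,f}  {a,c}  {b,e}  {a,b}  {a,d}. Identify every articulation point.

Removing a increases the component count from 1 to 2, so a is a cut vertex.
By contrast removing d leaves 1 component; it is not a cut vertex. No other vertex is a cut vertex either.

a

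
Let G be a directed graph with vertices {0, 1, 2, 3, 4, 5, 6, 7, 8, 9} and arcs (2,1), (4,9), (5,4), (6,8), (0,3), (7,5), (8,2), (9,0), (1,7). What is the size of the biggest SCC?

{8} is an SCC by itself.
{7} is an SCC by itself.
{4} is an SCC by itself.
{1} is an SCC by itself.
{6} is an SCC by itself.
(and 5 more singleton SCCs)
The largest has 1 vertex.

1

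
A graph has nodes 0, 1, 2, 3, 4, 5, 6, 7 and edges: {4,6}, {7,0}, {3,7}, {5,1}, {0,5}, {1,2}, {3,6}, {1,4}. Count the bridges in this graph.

1

The edges on the cycle 3-7-0-5-1-4-6-3 are not bridges since each lies on that cycle.
But removing 1 - 2 disconnects 1 from 2 — this is a bridge.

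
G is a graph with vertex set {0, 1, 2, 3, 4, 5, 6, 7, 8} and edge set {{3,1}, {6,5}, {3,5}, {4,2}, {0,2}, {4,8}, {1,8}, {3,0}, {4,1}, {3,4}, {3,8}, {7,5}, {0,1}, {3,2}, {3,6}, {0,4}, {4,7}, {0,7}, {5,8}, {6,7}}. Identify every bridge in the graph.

none

The edges on the cycle 3-6-5-8-3 are not bridges since each lies on that cycle.
Every edge lies on some cycle, so there are no bridges.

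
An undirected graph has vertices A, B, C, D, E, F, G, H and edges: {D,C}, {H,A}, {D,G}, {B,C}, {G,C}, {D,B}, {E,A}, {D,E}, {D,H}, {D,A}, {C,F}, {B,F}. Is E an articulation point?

No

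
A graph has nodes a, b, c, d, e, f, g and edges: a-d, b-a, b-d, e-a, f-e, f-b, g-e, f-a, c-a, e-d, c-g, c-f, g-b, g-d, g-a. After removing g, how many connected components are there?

With g gone, the remaining components are: {a, b, c, d, e, f}.
That is 1 component.

1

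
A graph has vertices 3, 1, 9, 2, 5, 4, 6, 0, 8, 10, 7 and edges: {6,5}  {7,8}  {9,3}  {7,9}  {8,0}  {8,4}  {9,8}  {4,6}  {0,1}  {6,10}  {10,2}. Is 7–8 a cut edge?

No

After removing 7–8, the path 7-9-8 still connects them, so the edge is not a bridge.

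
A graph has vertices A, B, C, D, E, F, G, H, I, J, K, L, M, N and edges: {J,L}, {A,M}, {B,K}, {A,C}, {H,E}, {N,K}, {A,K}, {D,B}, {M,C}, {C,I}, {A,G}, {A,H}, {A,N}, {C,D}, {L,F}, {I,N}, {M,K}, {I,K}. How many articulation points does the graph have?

Removing A increases the component count from 2 to 4, so A is a cut vertex.
Removing H increases the component count from 2 to 3, so H is a cut vertex.
Removing L increases the component count from 2 to 3, so L is a cut vertex.
By contrast removing N leaves 2 components; it is not a cut vertex. No other vertex is a cut vertex either.

3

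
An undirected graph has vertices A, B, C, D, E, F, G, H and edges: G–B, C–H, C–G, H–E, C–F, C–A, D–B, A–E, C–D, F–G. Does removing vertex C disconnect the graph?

Deleting C raises the number of components from 1 to 2, so C is a cut vertex.

Yes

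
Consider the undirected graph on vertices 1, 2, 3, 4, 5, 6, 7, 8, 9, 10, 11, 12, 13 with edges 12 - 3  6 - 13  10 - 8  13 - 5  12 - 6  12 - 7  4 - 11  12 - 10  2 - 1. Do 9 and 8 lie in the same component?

The component containing 9 is {9}, and 8 is not in it.

No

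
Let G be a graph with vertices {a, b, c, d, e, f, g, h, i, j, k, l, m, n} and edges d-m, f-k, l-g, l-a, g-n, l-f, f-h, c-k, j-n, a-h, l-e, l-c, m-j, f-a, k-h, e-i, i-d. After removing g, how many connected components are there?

With g gone, the remaining components are: {b}; {a, c, d, e, f, h, i, j, k, l, m, n}.
That is 2 components.

2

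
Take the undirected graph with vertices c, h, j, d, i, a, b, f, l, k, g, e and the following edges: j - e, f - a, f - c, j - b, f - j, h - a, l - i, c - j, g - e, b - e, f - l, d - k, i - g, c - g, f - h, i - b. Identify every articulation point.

f

Removing f increases the component count from 2 to 3, so f is a cut vertex.
By contrast removing b leaves 2 components; it is not a cut vertex. No other vertex is a cut vertex either.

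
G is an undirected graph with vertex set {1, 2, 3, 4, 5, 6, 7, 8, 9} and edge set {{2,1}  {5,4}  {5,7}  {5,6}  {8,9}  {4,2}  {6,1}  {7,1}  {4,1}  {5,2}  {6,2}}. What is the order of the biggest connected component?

3 is isolated — a component by itself.
Starting from 8 we can reach 8, 9. That is one component of size 2.
Starting from 1 we can reach 1, 2, 4, 5, 6, 7. That is one component of size 6.
The largest has 6 vertices.

6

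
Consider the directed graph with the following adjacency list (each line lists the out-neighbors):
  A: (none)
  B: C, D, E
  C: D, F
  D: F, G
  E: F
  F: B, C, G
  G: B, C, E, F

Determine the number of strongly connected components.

2

{B, C, D, E, F, G} are all mutually reachable — one SCC of size 6.
{A} is an SCC by itself.
That gives 2 strongly connected components.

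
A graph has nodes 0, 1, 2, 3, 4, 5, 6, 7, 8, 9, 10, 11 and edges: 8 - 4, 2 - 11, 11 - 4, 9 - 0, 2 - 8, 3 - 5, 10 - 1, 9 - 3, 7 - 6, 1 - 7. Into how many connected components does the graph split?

3

Starting from 2 we can reach 2, 4, 8, 11. That is one component of size 4.
Starting from 0 we can reach 0, 3, 5, 9. That is one component of size 4.
Starting from 1 we can reach 1, 6, 7, 10. That is one component of size 4.
Total: 3 components.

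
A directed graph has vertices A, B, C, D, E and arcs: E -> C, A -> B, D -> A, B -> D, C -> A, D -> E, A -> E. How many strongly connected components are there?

1

{A, B, C, D, E} are all mutually reachable — one SCC of size 5.
That gives 1 strongly connected component.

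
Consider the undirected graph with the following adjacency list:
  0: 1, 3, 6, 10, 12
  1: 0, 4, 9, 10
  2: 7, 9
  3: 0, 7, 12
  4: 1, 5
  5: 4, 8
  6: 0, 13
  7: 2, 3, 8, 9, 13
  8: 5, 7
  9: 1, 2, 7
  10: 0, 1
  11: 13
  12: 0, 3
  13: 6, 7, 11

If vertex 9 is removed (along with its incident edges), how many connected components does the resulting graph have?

1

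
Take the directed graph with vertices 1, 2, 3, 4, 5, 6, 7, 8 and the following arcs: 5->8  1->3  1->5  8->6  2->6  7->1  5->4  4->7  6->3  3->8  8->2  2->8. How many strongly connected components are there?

2

{2, 3, 6, 8} are all mutually reachable — one SCC of size 4.
{1, 4, 5, 7} are all mutually reachable — one SCC of size 4.
That gives 2 strongly connected components.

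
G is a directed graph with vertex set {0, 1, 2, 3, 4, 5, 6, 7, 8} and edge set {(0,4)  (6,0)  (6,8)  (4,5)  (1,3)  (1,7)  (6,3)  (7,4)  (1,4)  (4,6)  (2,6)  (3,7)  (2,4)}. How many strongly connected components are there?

{0, 3, 4, 6, 7} are all mutually reachable — one SCC of size 5.
{8} is an SCC by itself.
{1} is an SCC by itself.
{2} is an SCC by itself.
{5} is an SCC by itself.
That gives 5 strongly connected components.

5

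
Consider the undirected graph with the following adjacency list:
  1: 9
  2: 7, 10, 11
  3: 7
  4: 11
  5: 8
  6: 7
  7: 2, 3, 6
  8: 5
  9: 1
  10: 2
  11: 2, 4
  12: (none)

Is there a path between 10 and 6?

From 10 we can reach 2, 3, 4, 6, 7, 10, 11, which includes 6.

Yes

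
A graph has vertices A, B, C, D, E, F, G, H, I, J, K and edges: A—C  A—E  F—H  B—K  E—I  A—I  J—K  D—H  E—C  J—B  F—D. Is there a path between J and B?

From J we can reach B, J, K, which includes B.

Yes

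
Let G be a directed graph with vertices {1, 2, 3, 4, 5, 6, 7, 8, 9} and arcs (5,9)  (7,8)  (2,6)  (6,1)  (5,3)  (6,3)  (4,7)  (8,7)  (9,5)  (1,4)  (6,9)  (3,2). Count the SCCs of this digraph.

4

{2, 3, 5, 6, 9} are all mutually reachable — one SCC of size 5.
{7, 8} are all mutually reachable — one SCC of size 2.
{4} is an SCC by itself.
{1} is an SCC by itself.
That gives 4 strongly connected components.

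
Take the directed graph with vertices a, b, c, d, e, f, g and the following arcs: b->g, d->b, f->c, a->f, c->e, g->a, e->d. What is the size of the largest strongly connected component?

{a, b, c, d, e, f, g} are all mutually reachable — one SCC of size 7.
The largest has 7 vertices.

7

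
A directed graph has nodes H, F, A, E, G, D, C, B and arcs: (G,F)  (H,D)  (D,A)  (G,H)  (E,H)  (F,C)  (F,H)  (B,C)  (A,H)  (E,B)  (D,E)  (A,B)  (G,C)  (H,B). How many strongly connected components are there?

{A, D, E, H} are all mutually reachable — one SCC of size 4.
{B} is an SCC by itself.
{C} is an SCC by itself.
{G} is an SCC by itself.
{F} is an SCC by itself.
That gives 5 strongly connected components.

5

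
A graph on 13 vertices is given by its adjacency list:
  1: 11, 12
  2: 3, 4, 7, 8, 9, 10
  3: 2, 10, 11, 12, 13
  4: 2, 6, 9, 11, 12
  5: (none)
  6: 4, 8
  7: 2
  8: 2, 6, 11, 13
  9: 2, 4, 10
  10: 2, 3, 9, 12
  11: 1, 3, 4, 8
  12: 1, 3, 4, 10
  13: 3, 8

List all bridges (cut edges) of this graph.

2-7

The edges on the cycle 2-3-10-9-2 are not bridges since each lies on that cycle.
But removing 7-2 disconnects 7 from 2 — this is a bridge.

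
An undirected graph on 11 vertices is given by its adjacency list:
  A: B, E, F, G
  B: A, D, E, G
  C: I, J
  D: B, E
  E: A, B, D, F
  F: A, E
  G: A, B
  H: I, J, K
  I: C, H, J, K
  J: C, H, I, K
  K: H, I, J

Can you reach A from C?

No

The component containing C is {C, H, I, J, K}, and A is not in it.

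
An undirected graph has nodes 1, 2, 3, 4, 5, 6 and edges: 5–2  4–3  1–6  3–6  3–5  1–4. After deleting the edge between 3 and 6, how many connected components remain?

3 and 6 are still connected via 3-4-1-6, so the component count stays at 1.

1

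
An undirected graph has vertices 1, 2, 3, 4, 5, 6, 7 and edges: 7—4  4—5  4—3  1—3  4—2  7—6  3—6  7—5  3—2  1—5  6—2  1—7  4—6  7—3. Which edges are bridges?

none

The edges on the cycle 7-4-5-7 are not bridges since each lies on that cycle.
Every edge lies on some cycle, so there are no bridges.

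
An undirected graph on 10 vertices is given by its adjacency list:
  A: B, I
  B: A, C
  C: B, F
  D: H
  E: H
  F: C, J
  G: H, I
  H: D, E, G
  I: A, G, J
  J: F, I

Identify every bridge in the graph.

D-H, E-H, G-H, G-I

The edges on the cycle F-C-B-A-I-J-F are not bridges since each lies on that cycle.
But removing G-H disconnects G from H; removing I-G disconnects I from G; removing E-H disconnects E from H; removing D-H disconnects D from H — these are bridges.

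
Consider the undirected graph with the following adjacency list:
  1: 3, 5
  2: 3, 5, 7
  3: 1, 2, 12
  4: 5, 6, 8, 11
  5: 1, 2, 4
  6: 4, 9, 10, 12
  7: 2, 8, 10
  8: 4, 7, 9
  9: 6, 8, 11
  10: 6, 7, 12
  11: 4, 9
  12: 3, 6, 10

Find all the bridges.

none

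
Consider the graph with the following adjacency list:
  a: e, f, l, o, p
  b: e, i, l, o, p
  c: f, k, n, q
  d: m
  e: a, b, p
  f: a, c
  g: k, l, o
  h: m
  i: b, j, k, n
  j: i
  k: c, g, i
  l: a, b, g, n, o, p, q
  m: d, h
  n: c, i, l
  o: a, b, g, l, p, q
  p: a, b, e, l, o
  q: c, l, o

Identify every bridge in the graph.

d-m, h-m, i-j

The edges on the cycle b-p-e-a-o-b are not bridges since each lies on that cycle.
But removing d-m disconnects d from m; removing j-i disconnects j from i; removing h-m disconnects h from m — these are bridges.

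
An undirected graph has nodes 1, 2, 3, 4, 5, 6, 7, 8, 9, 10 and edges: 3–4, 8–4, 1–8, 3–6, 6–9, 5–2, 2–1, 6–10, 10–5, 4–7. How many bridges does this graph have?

2

The edges on the cycle 3-6-10-5-2-1-8-4-3 are not bridges since each lies on that cycle.
But removing 9–6 disconnects 9 from 6; removing 7–4 disconnects 7 from 4 — these are bridges.
That makes 2 bridges.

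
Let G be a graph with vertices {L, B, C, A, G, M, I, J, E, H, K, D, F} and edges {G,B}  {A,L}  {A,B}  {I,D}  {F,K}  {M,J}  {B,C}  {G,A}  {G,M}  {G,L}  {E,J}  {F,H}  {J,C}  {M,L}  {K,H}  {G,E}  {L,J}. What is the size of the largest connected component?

Starting from D we can reach D, I. That is one component of size 2.
Starting from F we can reach F, H, K. That is one component of size 3.
Starting from A we can reach A, B, C, E, G, J, L, M. That is one component of size 8.
The largest has 8 vertices.

8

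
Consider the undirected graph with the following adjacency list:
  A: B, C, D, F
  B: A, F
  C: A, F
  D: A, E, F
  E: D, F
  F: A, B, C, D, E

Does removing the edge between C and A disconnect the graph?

No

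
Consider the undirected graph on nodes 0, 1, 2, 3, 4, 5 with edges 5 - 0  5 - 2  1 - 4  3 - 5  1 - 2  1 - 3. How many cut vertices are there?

Removing 1 increases the component count from 1 to 2, so 1 is a cut vertex.
Removing 5 increases the component count from 1 to 2, so 5 is a cut vertex.
By contrast removing 3 leaves 1 component; it is not a cut vertex. No other vertex is a cut vertex either.

2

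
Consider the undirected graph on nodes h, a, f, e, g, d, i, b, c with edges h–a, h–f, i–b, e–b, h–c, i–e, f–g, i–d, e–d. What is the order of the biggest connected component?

Starting from b we can reach b, d, e, i. That is one component of size 4.
Starting from a we can reach a, c, f, g, h. That is one component of size 5.
The largest has 5 vertices.

5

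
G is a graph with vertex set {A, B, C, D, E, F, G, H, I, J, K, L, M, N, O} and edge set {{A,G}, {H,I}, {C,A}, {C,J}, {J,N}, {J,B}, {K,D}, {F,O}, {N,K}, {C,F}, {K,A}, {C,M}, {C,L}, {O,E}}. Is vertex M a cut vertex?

No

Deleting M leaves 2 components (was 2), so M is not a cut vertex.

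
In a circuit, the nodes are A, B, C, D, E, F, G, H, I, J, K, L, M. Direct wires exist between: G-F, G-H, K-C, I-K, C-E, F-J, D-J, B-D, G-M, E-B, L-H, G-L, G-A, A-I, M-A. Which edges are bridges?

none

The edges on the cycle G-L-H-G are not bridges since each lies on that cycle.
Every edge lies on some cycle, so there are no bridges.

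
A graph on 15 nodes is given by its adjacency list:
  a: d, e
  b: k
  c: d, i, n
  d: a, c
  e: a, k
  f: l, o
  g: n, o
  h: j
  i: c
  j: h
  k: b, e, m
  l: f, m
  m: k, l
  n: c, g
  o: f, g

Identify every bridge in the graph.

b-k, c-i, h-j

The edges on the cycle o-f-l-m-k-e-a-d-c-n-g-o are not bridges since each lies on that cycle.
But removing c-i disconnects c from i; removing k-b disconnects k from b; removing h-j disconnects h from j — these are bridges.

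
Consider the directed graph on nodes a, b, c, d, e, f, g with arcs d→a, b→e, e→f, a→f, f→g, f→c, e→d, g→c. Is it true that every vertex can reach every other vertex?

No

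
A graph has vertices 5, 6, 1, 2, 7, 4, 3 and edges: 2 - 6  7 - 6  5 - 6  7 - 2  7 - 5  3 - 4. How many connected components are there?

1 is isolated — a component by itself.
Starting from 3 we can reach 3, 4. That is one component of size 2.
Starting from 2 we can reach 2, 5, 6, 7. That is one component of size 4.
Total: 3 components.

3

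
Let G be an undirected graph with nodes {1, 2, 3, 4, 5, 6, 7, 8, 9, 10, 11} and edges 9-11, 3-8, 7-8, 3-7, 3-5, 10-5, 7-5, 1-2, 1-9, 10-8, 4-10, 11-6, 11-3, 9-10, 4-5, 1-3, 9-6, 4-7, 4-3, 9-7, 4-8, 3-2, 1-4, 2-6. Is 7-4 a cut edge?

No

After removing 7-4, the path 7-8-4 still connects them, so the edge is not a bridge.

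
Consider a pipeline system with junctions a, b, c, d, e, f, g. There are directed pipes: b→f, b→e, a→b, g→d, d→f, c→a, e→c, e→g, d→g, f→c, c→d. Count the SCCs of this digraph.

1

{a, b, c, d, e, f, g} are all mutually reachable — one SCC of size 7.
That gives 1 strongly connected component.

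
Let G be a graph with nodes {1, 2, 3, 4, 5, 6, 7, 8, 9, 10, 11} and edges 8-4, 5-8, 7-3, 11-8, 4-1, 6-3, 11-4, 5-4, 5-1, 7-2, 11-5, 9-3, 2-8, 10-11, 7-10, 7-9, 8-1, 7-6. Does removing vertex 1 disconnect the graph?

No

Deleting 1 leaves 1 component (was 1) (its neighbors 4, 5, 8 remain connected to each other), so 1 is not a cut vertex.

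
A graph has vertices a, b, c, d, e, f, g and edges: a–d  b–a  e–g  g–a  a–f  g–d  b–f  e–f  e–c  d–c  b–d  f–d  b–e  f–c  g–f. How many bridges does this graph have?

0

The edges on the cycle b-e-g-d-b are not bridges since each lies on that cycle.
Every edge lies on some cycle, so there are no bridges.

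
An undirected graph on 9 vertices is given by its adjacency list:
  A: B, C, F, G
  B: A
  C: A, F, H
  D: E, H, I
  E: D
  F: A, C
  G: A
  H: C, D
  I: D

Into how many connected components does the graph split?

1

Starting from A we can reach A, B, C, D, E, F, G, H, I. That is one component of size 9.
Total: 1 component.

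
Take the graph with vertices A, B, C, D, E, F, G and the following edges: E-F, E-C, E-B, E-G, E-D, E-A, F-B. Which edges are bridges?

A-E, C-E, D-E, E-G

The edges on the cycle E-F-B-E are not bridges since each lies on that cycle.
But removing E-G disconnects E from G; removing E-A disconnects E from A; removing E-C disconnects E from C; removing E-D disconnects E from D — these are bridges.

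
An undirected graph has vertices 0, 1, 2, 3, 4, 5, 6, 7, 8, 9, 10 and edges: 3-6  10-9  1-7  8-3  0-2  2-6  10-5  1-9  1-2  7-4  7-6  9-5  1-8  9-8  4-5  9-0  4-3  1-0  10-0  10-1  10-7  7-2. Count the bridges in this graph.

The edges on the cycle 10-1-9-8-3-6-7-10 are not bridges since each lies on that cycle.
Every edge lies on some cycle, so there are no bridges.

0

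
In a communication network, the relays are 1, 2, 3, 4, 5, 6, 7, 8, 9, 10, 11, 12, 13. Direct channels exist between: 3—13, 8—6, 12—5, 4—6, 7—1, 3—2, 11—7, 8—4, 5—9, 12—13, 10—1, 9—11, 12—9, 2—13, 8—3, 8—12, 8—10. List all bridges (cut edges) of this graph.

The edges on the cycle 8-4-6-8 are not bridges since each lies on that cycle.
Every edge lies on some cycle, so there are no bridges.

none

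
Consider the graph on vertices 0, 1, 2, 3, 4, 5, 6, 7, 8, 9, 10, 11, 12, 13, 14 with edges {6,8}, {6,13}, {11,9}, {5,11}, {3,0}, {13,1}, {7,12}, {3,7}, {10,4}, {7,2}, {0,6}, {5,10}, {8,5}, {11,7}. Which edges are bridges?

1-13, 10-4, 10-5, 11-9, 12-7, 13-6, 2-7

The edges on the cycle 3-0-6-8-5-11-7-3 are not bridges since each lies on that cycle.
But removing 1—13 disconnects 1 from 13; removing 12—7 disconnects 12 from 7; removing 10—4 disconnects 10 from 4; removing 2—7 disconnects 2 from 7 — these are bridges.
In total 7 edges are bridges.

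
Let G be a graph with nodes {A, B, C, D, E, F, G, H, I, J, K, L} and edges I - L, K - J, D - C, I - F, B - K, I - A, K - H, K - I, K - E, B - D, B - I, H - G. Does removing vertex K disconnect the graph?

Yes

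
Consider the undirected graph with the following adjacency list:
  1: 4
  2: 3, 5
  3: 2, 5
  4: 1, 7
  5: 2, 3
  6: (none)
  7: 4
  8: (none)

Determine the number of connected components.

4

8 is isolated — a component by itself.
6 is isolated — a component by itself.
Starting from 1 we can reach 1, 4, 7. That is one component of size 3.
Starting from 2 we can reach 2, 3, 5. That is one component of size 3.
Total: 4 components.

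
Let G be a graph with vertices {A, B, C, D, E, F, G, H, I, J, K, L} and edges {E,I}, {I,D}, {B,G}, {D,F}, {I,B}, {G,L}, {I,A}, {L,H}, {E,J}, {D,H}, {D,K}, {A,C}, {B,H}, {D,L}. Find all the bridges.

The edges on the cycle I-D-H-B-I are not bridges since each lies on that cycle.
But removing K—D disconnects K from D; removing F—D disconnects F from D; removing C—A disconnects C from A; removing E—I disconnects E from I — these are bridges.
In total 6 edges are bridges.

A-C, A-I, D-F, D-K, E-I, E-J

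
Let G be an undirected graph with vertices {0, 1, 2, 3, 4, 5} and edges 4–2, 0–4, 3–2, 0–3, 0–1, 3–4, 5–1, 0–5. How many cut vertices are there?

1

Removing 0 increases the component count from 1 to 2, so 0 is a cut vertex.
By contrast removing 5 leaves 1 component; it is not a cut vertex. No other vertex is a cut vertex either.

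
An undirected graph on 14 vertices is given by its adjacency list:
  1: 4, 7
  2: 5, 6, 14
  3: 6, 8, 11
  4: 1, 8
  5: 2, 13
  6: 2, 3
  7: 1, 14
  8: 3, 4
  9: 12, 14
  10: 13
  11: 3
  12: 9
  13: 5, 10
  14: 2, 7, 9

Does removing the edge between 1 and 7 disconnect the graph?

No

After removing 1-7, the path 1-4-8-3-6-2-14-7 still connects them, so the edge is not a bridge.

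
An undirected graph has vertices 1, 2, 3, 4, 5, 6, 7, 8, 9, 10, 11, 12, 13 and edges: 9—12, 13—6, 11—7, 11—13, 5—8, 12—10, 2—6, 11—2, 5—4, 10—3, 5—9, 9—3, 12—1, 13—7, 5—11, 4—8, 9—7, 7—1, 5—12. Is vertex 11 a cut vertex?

Deleting 11 leaves 1 component (was 1) (its neighbors 2, 5, 7, 13 remain connected to each other), so 11 is not a cut vertex.

No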